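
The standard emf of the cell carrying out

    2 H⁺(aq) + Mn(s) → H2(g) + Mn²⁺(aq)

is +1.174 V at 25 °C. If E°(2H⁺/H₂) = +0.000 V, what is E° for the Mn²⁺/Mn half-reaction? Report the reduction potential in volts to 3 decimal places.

In the reaction as written the 2H⁺/H₂ couple is reduced (cathode) and Mn²⁺/Mn is oxidized (anode), so E°cell = E°(2H⁺/H₂) − E°(Mn²⁺/Mn).
E°(Mn²⁺/Mn) = E°(cathode) − E°cell = +0.000 − (+1.174) = −1.174 V.

−1.174 V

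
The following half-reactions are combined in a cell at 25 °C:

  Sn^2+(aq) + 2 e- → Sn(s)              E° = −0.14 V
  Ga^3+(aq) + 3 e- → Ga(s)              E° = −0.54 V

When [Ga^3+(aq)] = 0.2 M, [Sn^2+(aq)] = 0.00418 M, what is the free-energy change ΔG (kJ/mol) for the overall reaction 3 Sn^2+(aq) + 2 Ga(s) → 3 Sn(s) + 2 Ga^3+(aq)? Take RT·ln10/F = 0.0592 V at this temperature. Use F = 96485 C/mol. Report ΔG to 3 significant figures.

−199 kJ/mol

The standard cell potential is −0.14 − (−0.54) = +0.40 V, with n = 6 electrons in the balanced equation.
The reaction quotient is [Ga^3+(aq)]^2 / [Sn^2+(aq)]^3 = 5.48×10^5; by Nernst, E = +0.40 − (0.0592/6)(5.739) = +0.3434 V.
Then ΔG = −nFE = −6 × 96485 × +0.3434 J/mol = −199 kJ/mol.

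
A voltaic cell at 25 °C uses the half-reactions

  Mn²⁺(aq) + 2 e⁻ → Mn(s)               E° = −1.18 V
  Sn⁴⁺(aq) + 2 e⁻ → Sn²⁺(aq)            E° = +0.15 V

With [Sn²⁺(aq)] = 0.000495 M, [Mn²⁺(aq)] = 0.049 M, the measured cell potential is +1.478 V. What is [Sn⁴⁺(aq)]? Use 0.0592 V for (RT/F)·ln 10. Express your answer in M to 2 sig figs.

Sn⁴⁺/Sn²⁺ is the cathode (higher E°); E°cell = +0.15 − (−1.18) = +1.33 V with n = 2.
From the Nernst equation, log Q = n(E° − E)/0.0592 = 2·(+1.33 − (+1.478))/0.0592 = −5.000.
Balancing electrons gives Sn⁴⁺(aq) + Mn(s) → Sn²⁺(aq) + Mn²⁺(aq); thus Q = ([Sn²⁺(aq)]·[Mn²⁺(aq)]) / [Sn⁴⁺(aq)].
Substituting the known concentrations and solving, log [Sn⁴⁺(aq)] = 0.385 and [Sn⁴⁺(aq)] = 2.4 M.

2.4 M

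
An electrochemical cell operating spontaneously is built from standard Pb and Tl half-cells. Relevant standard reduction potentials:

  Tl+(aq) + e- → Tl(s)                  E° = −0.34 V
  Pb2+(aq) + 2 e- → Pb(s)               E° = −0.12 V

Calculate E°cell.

The Pb²⁺/Pb couple has the higher E°, so Pb ion is reduced (cathode) and Tl is oxidized (anode).
E°cell = E°(cathode) − E°(anode) = −0.12 − (−0.34) = +0.22 V.

+0.22 V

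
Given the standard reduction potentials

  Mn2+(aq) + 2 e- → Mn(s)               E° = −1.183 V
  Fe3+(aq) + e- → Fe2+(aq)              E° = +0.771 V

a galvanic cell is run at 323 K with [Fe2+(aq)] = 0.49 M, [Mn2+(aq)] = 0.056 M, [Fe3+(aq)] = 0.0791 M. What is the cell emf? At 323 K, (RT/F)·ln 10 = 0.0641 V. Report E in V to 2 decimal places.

+1.94 V

The Fe³⁺/Fe²⁺ couple has the more positive E°, so it is the cathode; Mn²⁺/Mn is the anode.
E°cell = E°cat − E°an = +0.771 − (−1.183) = +1.954 V; n = 2.
For the overall reaction 2 Fe3+(aq) + Mn(s) → 2 Fe2+(aq) + Mn2+(aq), Q = ([Fe2+(aq)]^2·[Mn2+(aq)]) / [Fe3+(aq)]^2 = 2.15, giving log Q = 0.332.
E = E° − (0.0641/n)·log Q = +1.954 − (0.0641/2)(0.332) = +1.94 V.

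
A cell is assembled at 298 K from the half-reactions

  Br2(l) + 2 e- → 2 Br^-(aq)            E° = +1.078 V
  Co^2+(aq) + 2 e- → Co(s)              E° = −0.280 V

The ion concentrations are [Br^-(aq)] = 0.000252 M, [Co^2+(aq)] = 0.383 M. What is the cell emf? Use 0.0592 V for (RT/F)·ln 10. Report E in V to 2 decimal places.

+1.58 V

Since E°(Br₂/Br⁻) > E°(Co²⁺/Co), Br₂/Br⁻ serves as the cathode.
E°cell = E°cat − E°an = +1.078 − (−0.280) = +1.358 V; n = 2.
For the overall reaction Br2(l) + Co(s) → 2 Br^-(aq) + Co^2+(aq), Q = [Br^-(aq)]^2·[Co^2+(aq)] = 2.43×10^−8, giving log Q = −7.614.
E = E° − (0.0592/n)·log Q = +1.358 − (0.0592/2)(−7.614) = +1.58 V.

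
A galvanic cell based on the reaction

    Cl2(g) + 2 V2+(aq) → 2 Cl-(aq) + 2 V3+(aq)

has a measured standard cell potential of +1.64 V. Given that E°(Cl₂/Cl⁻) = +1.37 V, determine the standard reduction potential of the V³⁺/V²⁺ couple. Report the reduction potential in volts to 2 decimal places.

In the reaction as written the Cl₂/Cl⁻ couple is reduced (cathode) and V³⁺/V²⁺ is oxidized (anode), so E°cell = E°(Cl₂/Cl⁻) − E°(V³⁺/V²⁺).
E°(V³⁺/V²⁺) = E°(cathode) − E°cell = +1.37 − (+1.64) = −0.27 V.

−0.27 V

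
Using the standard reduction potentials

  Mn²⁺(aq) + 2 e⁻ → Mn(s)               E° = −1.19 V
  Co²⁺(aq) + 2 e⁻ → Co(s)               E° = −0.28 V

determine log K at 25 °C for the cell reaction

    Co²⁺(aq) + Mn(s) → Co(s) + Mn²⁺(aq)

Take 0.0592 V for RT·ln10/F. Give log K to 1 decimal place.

The Co²⁺/Co couple is reduced (cathode); E°cell = −0.28 − (−1.19) = +0.91 V with n = 2.
At equilibrium E = 0, so log K = nE°cell / 0.0592 = (2)(+0.91) / 0.0592 = 30.7.

log K = 30.7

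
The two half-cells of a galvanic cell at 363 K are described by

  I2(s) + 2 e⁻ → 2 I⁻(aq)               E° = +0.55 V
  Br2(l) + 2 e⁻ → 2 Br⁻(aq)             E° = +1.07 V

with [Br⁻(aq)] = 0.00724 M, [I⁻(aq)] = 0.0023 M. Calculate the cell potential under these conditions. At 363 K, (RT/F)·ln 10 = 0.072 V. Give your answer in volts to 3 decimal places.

The Br₂/Br⁻ couple has the more positive E°, so it is the cathode; I₂/I⁻ is the anode.
The standard potential is +1.07 − (+0.55) = +0.52 V and the balanced reaction transfers n = 2 electrons.
Balancing gives Br2(l) + 2 I⁻(aq) → 2 Br⁻(aq) + I2(s); hence Q = [Br⁻(aq)]^2 / [I⁻(aq)]^2 = 9.91 (log Q = 0.996).
By the Nernst equation, E = +0.52 − (0.072/2)·(0.996) = +0.484 V.

+0.484 V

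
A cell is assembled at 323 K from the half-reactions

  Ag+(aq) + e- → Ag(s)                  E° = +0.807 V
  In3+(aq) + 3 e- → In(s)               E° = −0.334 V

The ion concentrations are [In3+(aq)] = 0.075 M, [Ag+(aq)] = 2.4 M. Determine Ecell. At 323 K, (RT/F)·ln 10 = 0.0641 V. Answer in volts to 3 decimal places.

+1.189 V

Since E°(Ag⁺/Ag) > E°(In³⁺/In), Ag⁺/Ag serves as the cathode.
E°cell = E°cat − E°an = +0.807 − (−0.334) = +1.141 V; n = 3.
The balanced reaction is 3 Ag+(aq) + In(s) → 3 Ag(s) + In3+(aq), so Q = [In3+(aq)] / [Ag+(aq)]^3 = 0.00543 and log Q = −2.266.
E = E° − (0.0641/n)·log Q = +1.141 − (0.0641/3)(−2.266) = +1.189 V.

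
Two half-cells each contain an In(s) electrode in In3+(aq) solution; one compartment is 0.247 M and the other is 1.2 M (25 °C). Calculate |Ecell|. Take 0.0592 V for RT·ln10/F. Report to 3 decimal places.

For a concentration cell E°cell = 0, since both electrodes use the same couple.
The compartment with the higher In3+(aq) concentration (1.2 M) acts as the cathode; ions are reduced there and produced at the dilute (0.247 M) anode.
With n = 3, Ecell = −(0.0592/3)·log([dilute]/[conc]) = −(0.0592/3)·log(0.247/1.2) = +0.014 V.

0.014 V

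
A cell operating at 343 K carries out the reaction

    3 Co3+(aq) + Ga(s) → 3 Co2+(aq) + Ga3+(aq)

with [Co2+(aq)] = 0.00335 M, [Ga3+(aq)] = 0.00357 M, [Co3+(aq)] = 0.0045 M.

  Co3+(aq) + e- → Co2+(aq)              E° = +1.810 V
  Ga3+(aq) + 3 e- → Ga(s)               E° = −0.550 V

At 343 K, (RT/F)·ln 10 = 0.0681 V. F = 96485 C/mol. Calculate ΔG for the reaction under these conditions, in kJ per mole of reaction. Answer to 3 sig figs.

E°cell = +1.810 − (−0.550) = +2.360 V; the balanced reaction transfers n = 3 electrons.
Here Q = ([Co2+(aq)]^3·[Ga3+(aq)]) / [Co3+(aq)]^3 = 0.00147 (log Q = −2.832), giving E = +2.360 − (0.0681/3)·(−2.832) = +2.4243 V.
ΔG = −nFE = −(3)(96485)(+2.4243) J/mol = −702 kJ/mol.

−702 kJ/mol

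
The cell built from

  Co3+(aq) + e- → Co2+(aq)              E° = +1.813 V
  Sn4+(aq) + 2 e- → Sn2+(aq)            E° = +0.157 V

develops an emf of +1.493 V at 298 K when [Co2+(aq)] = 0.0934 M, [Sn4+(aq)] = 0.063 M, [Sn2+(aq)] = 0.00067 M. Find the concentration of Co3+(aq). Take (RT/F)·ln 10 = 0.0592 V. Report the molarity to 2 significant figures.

0.0016 M

Co³⁺/Co²⁺ is the cathode (higher E°); E°cell = +1.813 − (+0.157) = +1.656 V with n = 2.
Since E = E° − (0.0592/n)·log Q, log Q = n(E° − E)/0.0592 = 5.507.
The balanced reaction is 2 Co3+(aq) + Sn2+(aq) → 2 Co2+(aq) + Sn4+(aq), so Q = ([Co2+(aq)]^2·[Sn4+(aq)]) / ([Co3+(aq)]^2·[Sn2+(aq)]).
Solving for the unknown gives log [Co3+(aq)] = −2.797, so [Co3+(aq)] ≈ 0.0016 M.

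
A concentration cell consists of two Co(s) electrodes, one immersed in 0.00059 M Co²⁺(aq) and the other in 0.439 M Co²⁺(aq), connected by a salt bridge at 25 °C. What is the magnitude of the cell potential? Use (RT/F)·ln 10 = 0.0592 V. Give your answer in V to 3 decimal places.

0.085 V

For a concentration cell E°cell = 0, since both electrodes use the same couple.
The compartment with the higher Co²⁺(aq) concentration (0.439 M) acts as the cathode; ions are reduced there and produced at the dilute (0.00059 M) anode.
With n = 2, Ecell = −(0.0592/2)·log([dilute]/[conc]) = −(0.0592/2)·log(0.00059/0.439) = +0.085 V.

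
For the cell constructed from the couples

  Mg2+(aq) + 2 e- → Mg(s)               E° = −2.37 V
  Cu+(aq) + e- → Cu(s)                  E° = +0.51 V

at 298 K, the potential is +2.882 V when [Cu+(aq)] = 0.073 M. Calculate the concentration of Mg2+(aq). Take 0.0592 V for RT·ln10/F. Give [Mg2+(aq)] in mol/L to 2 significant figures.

0.0046 M

Cu⁺/Cu is the cathode (higher E°); E°cell = +0.51 − (−2.37) = +2.88 V with n = 2.
Since E = E° − (0.0592/n)·log Q, log Q = n(E° − E)/0.0592 = −0.068.
Balancing electrons gives 2 Cu+(aq) + Mg(s) → 2 Cu(s) + Mg2+(aq); thus Q = [Mg2+(aq)] / [Cu+(aq)]^2.
Isolating [Mg2+(aq)] in Q = 10^{−0.068} yields log [Mg2+(aq)] = −2.341, i.e. 0.0046 M.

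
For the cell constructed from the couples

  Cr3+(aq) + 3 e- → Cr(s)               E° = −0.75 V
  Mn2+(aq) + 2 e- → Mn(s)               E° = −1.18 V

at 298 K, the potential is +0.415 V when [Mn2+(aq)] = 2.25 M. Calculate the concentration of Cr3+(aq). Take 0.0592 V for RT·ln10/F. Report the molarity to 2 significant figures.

0.59 M

Cr³⁺/Cr is the cathode (higher E°); E°cell = −0.75 − (−1.18) = +0.43 V with n = 6.
Rearranging E = E° − (0.0592/n)·log Q gives log Q = 6(+0.43 − (+0.415))/0.0592 = 1.520.
The balanced reaction is 2 Cr3+(aq) + 3 Mn(s) → 2 Cr(s) + 3 Mn2+(aq), so Q = [Mn2+(aq)]^3 / [Cr3+(aq)]^2.
Isolating [Cr3+(aq)] in Q = 10^{1.520} yields log [Cr3+(aq)] = −0.232, i.e. 0.59 M.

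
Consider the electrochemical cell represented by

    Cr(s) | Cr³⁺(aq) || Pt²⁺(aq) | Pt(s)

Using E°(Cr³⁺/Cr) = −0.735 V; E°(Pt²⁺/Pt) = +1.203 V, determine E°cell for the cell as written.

By convention the left-hand electrode in cell notation is the anode (oxidation) and the right-hand electrode is the cathode (reduction).
E°cell = E°(right) − E°(left) = +1.203 − (−0.735) = +1.938 V.

+1.938 V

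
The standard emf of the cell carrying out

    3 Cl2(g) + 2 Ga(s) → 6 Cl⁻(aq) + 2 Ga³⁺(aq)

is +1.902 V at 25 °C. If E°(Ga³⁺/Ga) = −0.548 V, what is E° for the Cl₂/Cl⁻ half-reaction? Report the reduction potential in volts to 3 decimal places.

In the reaction as written the Cl₂/Cl⁻ couple is reduced (cathode) and Ga³⁺/Ga is oxidized (anode), so E°cell = E°(Cl₂/Cl⁻) − E°(Ga³⁺/Ga).
E°(Cl₂/Cl⁻) = E°cell + E°(anode) = +1.902 + (−0.548) = +1.354 V.

+1.354 V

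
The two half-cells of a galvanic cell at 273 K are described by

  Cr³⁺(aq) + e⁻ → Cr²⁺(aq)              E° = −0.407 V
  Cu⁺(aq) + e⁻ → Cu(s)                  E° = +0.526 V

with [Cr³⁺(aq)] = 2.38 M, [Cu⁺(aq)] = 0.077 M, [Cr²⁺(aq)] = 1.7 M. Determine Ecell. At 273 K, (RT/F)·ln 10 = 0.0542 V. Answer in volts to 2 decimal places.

+0.86 V

Since E°(Cu⁺/Cu) > E°(Cr³⁺/Cr²⁺), Cu⁺/Cu serves as the cathode.
E°cell = +0.526 − (−0.407) = +0.933 V, with n = 1 electron transferred.
For the overall reaction Cu⁺(aq) + Cr²⁺(aq) → Cu(s) + Cr³⁺(aq), Q = [Cr³⁺(aq)] / ([Cu⁺(aq)]·[Cr²⁺(aq)]) = 18.2, giving log Q = 1.260.
By the Nernst equation, E = +0.933 − (0.0542/1)·(1.260) = +0.86 V.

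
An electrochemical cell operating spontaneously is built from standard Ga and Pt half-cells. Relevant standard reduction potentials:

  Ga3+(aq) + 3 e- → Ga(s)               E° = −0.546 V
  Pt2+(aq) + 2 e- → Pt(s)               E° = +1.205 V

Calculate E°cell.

The Pt²⁺/Pt couple has the higher E°, so Pt ion is reduced (cathode) and Ga is oxidized (anode).
E°cell = E°(cathode) − E°(anode) = +1.205 − (−0.546) = +1.751 V.

+1.751 V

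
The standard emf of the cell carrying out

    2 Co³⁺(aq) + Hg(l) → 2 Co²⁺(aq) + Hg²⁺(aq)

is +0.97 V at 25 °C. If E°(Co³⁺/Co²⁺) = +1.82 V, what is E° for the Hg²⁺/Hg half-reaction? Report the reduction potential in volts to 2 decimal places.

In the reaction as written the Co³⁺/Co²⁺ couple is reduced (cathode) and Hg²⁺/Hg is oxidized (anode), so E°cell = E°(Co³⁺/Co²⁺) − E°(Hg²⁺/Hg).
E°(Hg²⁺/Hg) = E°(cathode) − E°cell = +1.82 − (+0.97) = +0.85 V.

+0.85 V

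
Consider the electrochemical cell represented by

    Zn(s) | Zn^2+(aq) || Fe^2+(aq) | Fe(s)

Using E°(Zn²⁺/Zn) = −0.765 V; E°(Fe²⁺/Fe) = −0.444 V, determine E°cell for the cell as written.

By convention the left-hand electrode in cell notation is the anode (oxidation) and the right-hand electrode is the cathode (reduction).
E°cell = E°(right) − E°(left) = −0.444 − (−0.765) = +0.321 V.

+0.321 V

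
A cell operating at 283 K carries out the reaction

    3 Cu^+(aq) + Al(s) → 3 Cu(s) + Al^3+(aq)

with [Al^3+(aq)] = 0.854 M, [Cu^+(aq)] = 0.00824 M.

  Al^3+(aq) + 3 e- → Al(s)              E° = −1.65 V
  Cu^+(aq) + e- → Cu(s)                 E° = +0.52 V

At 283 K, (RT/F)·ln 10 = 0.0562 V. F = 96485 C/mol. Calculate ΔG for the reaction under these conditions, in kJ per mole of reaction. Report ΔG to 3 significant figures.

The standard cell potential is +0.52 − (−1.65) = +2.17 V, with n = 3 electrons in the balanced equation.
Here Q = [Al^3+(aq)] / [Cu^+(aq)]^3 = 1.53×10^6 (log Q = 6.184), giving E = +2.17 − (0.0562/3)·(6.184) = +2.0542 V.
Then ΔG = −nFE = −3 × 96485 × +2.0542 J/mol = −595 kJ/mol.

−595 kJ/mol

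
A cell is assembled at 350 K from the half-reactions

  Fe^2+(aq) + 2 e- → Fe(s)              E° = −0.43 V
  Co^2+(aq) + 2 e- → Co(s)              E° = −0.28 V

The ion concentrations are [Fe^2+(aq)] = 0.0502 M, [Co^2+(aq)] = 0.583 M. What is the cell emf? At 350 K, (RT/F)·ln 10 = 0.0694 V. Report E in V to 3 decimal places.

+0.187 V

The Co²⁺/Co couple has the more positive E°, so it is the cathode; Fe²⁺/Fe is the anode.
The standard potential is −0.28 − (−0.43) = +0.15 V and the balanced reaction transfers n = 2 electrons.
For the overall reaction Co^2+(aq) + Fe(s) → Co(s) + Fe^2+(aq), Q = [Fe^2+(aq)] / [Co^2+(aq)] = 0.0861, giving log Q = −1.065.
Applying E = E° − (RT ln10/nF)·log Q gives +0.15 − (0.0694/2)(−1.065) = +0.187 V.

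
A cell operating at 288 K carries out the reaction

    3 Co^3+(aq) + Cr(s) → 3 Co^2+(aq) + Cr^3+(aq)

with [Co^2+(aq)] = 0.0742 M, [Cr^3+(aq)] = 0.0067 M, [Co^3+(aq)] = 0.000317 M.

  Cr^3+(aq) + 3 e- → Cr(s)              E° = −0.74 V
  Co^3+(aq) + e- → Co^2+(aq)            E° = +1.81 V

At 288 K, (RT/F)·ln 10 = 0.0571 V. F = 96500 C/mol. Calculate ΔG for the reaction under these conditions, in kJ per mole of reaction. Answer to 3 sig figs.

−711 kJ/mol

The standard cell potential is +1.81 − (−0.74) = +2.55 V, with n = 3 electrons in the balanced equation.
The reaction quotient is ([Co^2+(aq)]^3·[Cr^3+(aq)]) / [Co^3+(aq)]^3 = 8.59×10^4; by Nernst, E = +2.55 − (0.0571/3)(4.934) = +2.4561 V.
ΔG = −nFE = −(3)(96500)(+2.4561) J/mol = −711 kJ/mol.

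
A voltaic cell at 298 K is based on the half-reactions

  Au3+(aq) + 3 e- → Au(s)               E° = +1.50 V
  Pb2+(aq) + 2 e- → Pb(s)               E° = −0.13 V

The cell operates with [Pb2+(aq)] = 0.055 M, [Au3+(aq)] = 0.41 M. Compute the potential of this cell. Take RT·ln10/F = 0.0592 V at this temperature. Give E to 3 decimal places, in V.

+1.660 V

The Au³⁺/Au couple has the more positive E°, so it is the cathode; Pb²⁺/Pb is the anode.
E°cell = E°cat − E°an = +1.50 − (−0.13) = +1.63 V; n = 6.
The balanced reaction is 2 Au3+(aq) + 3 Pb(s) → 2 Au(s) + 3 Pb2+(aq), so Q = [Pb2+(aq)]^3 / [Au3+(aq)]^2 = 0.00099 and log Q = −3.004.
E = E° − (0.0592/n)·log Q = +1.63 − (0.0592/6)(−3.004) = +1.660 V.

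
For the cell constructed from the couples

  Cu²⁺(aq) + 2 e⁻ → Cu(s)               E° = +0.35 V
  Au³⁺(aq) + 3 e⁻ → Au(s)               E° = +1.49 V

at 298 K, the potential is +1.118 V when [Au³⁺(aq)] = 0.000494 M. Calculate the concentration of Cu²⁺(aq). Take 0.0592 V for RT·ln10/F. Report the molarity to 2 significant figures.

Au³⁺/Au is the cathode (higher E°); E°cell = +1.49 − (+0.35) = +1.14 V with n = 6.
From the Nernst equation, log Q = n(E° − E)/0.0592 = 6·(+1.14 − (+1.118))/0.0592 = 2.230.
Balancing electrons gives 2 Au³⁺(aq) + 3 Cu(s) → 2 Au(s) + 3 Cu²⁺(aq); thus Q = [Cu²⁺(aq)]^3 / [Au³⁺(aq)]^2.
Isolating [Cu²⁺(aq)] in Q = 10^{2.230} yields log [Cu²⁺(aq)] = −1.461, i.e. 0.035 M.

0.035 M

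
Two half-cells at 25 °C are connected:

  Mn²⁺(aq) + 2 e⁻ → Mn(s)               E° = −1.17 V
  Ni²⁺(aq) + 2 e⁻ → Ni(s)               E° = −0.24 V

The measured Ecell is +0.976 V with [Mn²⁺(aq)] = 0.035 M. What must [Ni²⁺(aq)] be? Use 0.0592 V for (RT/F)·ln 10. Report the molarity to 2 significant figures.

With Ni²⁺/Ni at the cathode and Mn²⁺/Mn at the anode, E°cell = −0.24 − (−1.17) = +0.93 V (n = 2).
Rearranging E = E° − (0.0592/n)·log Q gives log Q = 2(+0.93 − (+0.976))/0.0592 = −1.554.
Balancing electrons gives Ni²⁺(aq) + Mn(s) → Ni(s) + Mn²⁺(aq); thus Q = [Mn²⁺(aq)] / [Ni²⁺(aq)].
Isolating [Ni²⁺(aq)] in Q = 10^{−1.554} yields log [Ni²⁺(aq)] = 0.098, i.e. 1.3 M.

1.3 M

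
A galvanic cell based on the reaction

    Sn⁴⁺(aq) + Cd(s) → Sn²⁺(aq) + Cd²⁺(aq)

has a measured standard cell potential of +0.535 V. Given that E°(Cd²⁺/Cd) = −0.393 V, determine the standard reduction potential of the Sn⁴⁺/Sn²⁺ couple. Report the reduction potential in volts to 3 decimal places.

+0.142 V

In the reaction as written the Sn⁴⁺/Sn²⁺ couple is reduced (cathode) and Cd²⁺/Cd is oxidized (anode), so E°cell = E°(Sn⁴⁺/Sn²⁺) − E°(Cd²⁺/Cd).
E°(Sn⁴⁺/Sn²⁺) = E°cell + E°(anode) = +0.535 + (−0.393) = +0.142 V.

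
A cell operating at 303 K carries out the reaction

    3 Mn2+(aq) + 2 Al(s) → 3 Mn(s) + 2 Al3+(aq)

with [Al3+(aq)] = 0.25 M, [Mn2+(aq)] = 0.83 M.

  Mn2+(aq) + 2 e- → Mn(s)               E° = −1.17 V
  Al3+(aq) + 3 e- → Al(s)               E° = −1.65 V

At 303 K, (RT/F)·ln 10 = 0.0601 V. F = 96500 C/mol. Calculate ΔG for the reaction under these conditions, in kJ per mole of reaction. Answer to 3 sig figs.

−283 kJ/mol

With Mn²⁺/Mn reduced at the cathode, E°cell = −1.17 − (−1.65) = +0.48 V and n = 6.
Here Q = [Al3+(aq)]^2 / [Mn2+(aq)]^3 = 0.109 (log Q = −0.961), giving E = +0.48 − (0.0601/6)·(−0.961) = +0.4896 V.
ΔG = −nFE = −(6)(96500)(+0.4896) J/mol = −283 kJ/mol.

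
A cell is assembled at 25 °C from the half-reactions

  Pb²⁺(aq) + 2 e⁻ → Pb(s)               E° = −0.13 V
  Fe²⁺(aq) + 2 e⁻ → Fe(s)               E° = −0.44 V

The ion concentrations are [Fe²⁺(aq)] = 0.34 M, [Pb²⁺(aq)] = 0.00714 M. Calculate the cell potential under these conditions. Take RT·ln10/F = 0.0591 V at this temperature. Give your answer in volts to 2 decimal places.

+0.26 V

Pb²⁺/Pb is reduced (cathode, E° = −0.13 V) and Fe²⁺/Fe is oxidized (anode).
E°cell = E°cat − E°an = −0.13 − (−0.44) = +0.31 V; n = 2.
For the overall reaction Pb²⁺(aq) + Fe(s) → Pb(s) + Fe²⁺(aq), Q = [Fe²⁺(aq)] / [Pb²⁺(aq)] = 47.6, giving log Q = 1.678.
By the Nernst equation, E = +0.31 − (0.0591/2)·(1.678) = +0.26 V.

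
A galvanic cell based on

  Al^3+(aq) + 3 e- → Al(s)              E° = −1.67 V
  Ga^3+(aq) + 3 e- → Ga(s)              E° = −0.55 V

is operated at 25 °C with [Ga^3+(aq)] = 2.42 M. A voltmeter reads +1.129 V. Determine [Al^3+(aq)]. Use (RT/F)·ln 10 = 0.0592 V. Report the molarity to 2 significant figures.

0.85 M

With Ga³⁺/Ga at the cathode and Al³⁺/Al at the anode, E°cell = −0.55 − (−1.67) = +1.12 V (n = 3).
From the Nernst equation, log Q = n(E° − E)/0.0592 = 3·(+1.12 − (+1.129))/0.0592 = −0.456.
The balanced reaction is Ga^3+(aq) + Al(s) → Ga(s) + Al^3+(aq), so Q = [Al^3+(aq)] / [Ga^3+(aq)].
Isolating [Al^3+(aq)] in Q = 10^{−0.456} yields log [Al^3+(aq)] = −0.072, i.e. 0.85 M.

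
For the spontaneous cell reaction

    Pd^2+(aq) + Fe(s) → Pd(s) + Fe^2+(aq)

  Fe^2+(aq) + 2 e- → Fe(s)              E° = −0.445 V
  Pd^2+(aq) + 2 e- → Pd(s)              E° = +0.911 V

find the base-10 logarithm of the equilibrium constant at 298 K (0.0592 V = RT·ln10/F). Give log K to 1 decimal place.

The Pd²⁺/Pd couple is reduced (cathode); E°cell = +0.911 − (−0.445) = +1.356 V with n = 2.
At equilibrium E = 0, so log K = nE°cell / 0.0592 = (2)(+1.356) / 0.0592 = 45.8.

log K = 45.8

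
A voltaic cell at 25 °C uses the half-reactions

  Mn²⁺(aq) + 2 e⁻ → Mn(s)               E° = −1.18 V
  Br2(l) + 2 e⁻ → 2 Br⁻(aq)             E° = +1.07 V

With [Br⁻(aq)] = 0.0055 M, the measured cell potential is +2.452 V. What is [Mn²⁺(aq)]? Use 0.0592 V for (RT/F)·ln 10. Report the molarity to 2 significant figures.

0.0050 M

Br₂/Br⁻ is the cathode (higher E°); E°cell = +1.07 − (−1.18) = +2.25 V with n = 2.
Rearranging E = E° − (0.0592/n)·log Q gives log Q = 2(+2.25 − (+2.452))/0.0592 = −6.824.
The balanced reaction is Br2(l) + Mn(s) → 2 Br⁻(aq) + Mn²⁺(aq), so Q = [Br⁻(aq)]^2·[Mn²⁺(aq)].
Isolating [Mn²⁺(aq)] in Q = 10^{−6.824} yields log [Mn²⁺(aq)] = −2.305, i.e. 0.0050 M.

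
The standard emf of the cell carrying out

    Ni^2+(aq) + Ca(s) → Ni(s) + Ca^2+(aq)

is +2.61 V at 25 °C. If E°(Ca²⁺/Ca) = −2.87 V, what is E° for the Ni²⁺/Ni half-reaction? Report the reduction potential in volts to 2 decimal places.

−0.26 V

In the reaction as written the Ni²⁺/Ni couple is reduced (cathode) and Ca²⁺/Ca is oxidized (anode), so E°cell = E°(Ni²⁺/Ni) − E°(Ca²⁺/Ca).
E°(Ni²⁺/Ni) = E°cell + E°(anode) = +2.61 + (−2.87) = −0.26 V.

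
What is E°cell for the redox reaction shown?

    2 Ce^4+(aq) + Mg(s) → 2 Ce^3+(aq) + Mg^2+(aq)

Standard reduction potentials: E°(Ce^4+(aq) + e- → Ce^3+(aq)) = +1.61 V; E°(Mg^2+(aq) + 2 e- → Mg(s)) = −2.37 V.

+3.98 V

Ce^4+(aq) gains electrons, so the Ce⁴⁺/Ce³⁺ couple is the cathode; the Mg²⁺/Mg couple is the anode.
E°cell = E°(cathode) − E°(anode) = +1.61 − (−2.37) = +3.98 V.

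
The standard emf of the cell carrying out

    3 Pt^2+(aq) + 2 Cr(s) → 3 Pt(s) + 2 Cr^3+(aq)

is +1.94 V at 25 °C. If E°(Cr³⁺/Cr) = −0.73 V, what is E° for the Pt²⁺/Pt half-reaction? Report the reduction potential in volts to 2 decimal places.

In the reaction as written the Pt²⁺/Pt couple is reduced (cathode) and Cr³⁺/Cr is oxidized (anode), so E°cell = E°(Pt²⁺/Pt) − E°(Cr³⁺/Cr).
E°(Pt²⁺/Pt) = E°cell + E°(anode) = +1.94 + (−0.73) = +1.21 V.

+1.21 V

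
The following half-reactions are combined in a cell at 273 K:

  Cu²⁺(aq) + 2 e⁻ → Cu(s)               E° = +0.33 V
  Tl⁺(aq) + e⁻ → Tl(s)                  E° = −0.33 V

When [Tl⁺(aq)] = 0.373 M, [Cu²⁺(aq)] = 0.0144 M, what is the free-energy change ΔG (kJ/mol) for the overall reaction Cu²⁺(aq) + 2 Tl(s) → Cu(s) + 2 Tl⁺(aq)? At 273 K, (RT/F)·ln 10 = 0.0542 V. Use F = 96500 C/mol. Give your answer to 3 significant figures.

With Cu²⁺/Cu reduced at the cathode, E°cell = +0.33 − (−0.33) = +0.66 V and n = 2.
Q = [Tl⁺(aq)]^2 / [Cu²⁺(aq)] = 9.66, so log Q = 0.985 and E = +0.66 − (0.0542/2)(0.985) = +0.6333 V.
Then ΔG = −nFE = −2 × 96500 × +0.6333 J/mol = −122 kJ/mol.

−122 kJ/mol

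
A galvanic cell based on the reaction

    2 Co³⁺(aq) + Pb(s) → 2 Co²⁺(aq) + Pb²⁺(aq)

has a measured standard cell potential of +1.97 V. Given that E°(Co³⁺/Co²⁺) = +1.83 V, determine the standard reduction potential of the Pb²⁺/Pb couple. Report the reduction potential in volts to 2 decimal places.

−0.14 V

In the reaction as written the Co³⁺/Co²⁺ couple is reduced (cathode) and Pb²⁺/Pb is oxidized (anode), so E°cell = E°(Co³⁺/Co²⁺) − E°(Pb²⁺/Pb).
E°(Pb²⁺/Pb) = E°(cathode) − E°cell = +1.83 − (+1.97) = −0.14 V.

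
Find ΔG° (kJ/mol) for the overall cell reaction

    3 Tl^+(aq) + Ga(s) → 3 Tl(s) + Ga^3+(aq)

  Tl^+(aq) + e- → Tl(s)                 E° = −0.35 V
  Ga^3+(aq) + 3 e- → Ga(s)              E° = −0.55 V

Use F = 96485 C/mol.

−57.9 kJ/mol

In the reaction as written Tl^+(aq) is reduced, so the Tl⁺/Tl couple is the cathode and Ga³⁺/Ga is the anode.
E°cell = −0.35 − (−0.55) = +0.20 V; balancing electrons gives n = 3.
ΔG° = −nFE°cell = −(3)(96485)(+0.20) J/mol = −57.9 kJ/mol.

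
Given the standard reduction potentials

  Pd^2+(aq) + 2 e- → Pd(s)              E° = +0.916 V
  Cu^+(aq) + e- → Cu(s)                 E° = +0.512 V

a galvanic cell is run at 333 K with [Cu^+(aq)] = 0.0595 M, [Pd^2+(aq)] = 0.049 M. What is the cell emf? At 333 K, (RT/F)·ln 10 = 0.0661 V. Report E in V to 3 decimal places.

Since E°(Pd²⁺/Pd) > E°(Cu⁺/Cu), Pd²⁺/Pd serves as the cathode.
The standard potential is +0.916 − (+0.512) = +0.404 V and the balanced reaction transfers n = 2 electrons.
Balancing gives Pd^2+(aq) + 2 Cu(s) → Pd(s) + 2 Cu^+(aq); hence Q = [Cu^+(aq)]^2 / [Pd^2+(aq)] = 0.0722 (log Q = −1.141).
E = E° − (0.0661/n)·log Q = +0.404 − (0.0661/2)(−1.141) = +0.442 V.

+0.442 V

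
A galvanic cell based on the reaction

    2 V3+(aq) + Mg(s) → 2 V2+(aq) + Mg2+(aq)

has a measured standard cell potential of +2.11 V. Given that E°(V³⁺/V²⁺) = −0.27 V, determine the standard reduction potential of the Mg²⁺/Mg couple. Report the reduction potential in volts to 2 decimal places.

−2.38 V

In the reaction as written the V³⁺/V²⁺ couple is reduced (cathode) and Mg²⁺/Mg is oxidized (anode), so E°cell = E°(V³⁺/V²⁺) − E°(Mg²⁺/Mg).
E°(Mg²⁺/Mg) = E°(cathode) − E°cell = −0.27 − (+2.11) = −2.38 V.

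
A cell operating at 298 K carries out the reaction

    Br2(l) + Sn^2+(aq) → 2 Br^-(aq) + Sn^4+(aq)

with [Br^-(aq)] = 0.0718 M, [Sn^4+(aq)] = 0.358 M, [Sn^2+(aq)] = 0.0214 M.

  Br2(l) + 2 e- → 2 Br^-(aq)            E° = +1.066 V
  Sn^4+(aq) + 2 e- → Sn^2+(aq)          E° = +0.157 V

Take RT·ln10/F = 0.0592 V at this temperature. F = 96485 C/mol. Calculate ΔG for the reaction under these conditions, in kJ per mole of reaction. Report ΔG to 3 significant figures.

The standard cell potential is +1.066 − (+0.157) = +0.909 V, with n = 2 electrons in the balanced equation.
The reaction quotient is ([Br^-(aq)]^2·[Sn^4+(aq)]) / [Sn^2+(aq)] = 0.0862; by Nernst, E = +0.909 − (0.0592/2)(−1.064) = +0.9405 V.
ΔG = −nFE = −(2)(96485)(+0.9405) J/mol = −181 kJ/mol.

−181 kJ/mol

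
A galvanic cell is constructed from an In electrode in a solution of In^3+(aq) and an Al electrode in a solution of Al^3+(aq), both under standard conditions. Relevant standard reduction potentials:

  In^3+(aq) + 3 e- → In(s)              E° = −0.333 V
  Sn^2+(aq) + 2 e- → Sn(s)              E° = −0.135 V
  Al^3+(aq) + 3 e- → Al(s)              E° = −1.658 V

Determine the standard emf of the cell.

+1.325 V

Of the two couples in this cell, the one with the more positive reduction potential is reduced at the cathode: here that is In³⁺/In (−0.333 V); Al³⁺/Al (−1.658 V) is the anode.
E°cell = E°(cathode) − E°(anode) = −0.333 − (−1.658) = +1.325 V.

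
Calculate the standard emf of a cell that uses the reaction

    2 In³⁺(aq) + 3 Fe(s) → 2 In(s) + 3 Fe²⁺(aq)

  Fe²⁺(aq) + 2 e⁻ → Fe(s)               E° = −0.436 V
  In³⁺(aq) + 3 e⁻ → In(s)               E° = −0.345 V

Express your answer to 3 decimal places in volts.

In the reaction as written, In³⁺(aq) is reduced (cathode) and Fe²⁺(aq) is produced by oxidation at the anode.
E°cell = E°(cathode) − E°(anode) = −0.345 − (−0.436) = +0.091 V.

+0.091 V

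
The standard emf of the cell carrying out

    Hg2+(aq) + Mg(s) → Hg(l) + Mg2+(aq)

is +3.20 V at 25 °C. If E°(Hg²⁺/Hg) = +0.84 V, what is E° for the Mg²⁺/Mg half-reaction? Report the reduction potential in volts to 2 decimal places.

−2.36 V

In the reaction as written the Hg²⁺/Hg couple is reduced (cathode) and Mg²⁺/Mg is oxidized (anode), so E°cell = E°(Hg²⁺/Hg) − E°(Mg²⁺/Mg).
E°(Mg²⁺/Mg) = E°(cathode) − E°cell = +0.84 − (+3.20) = −2.36 V.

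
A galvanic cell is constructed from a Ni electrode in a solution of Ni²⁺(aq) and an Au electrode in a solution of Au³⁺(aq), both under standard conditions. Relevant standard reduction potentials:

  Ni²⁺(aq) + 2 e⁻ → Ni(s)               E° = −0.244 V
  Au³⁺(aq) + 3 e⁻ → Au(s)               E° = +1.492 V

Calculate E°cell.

+1.736 V

Of the two couples in this cell, the one with the more positive reduction potential is reduced at the cathode: here that is Au³⁺/Au (+1.492 V); Ni²⁺/Ni (−0.244 V) is the anode.
E°cell = E°(cathode) − E°(anode) = +1.492 − (−0.244) = +1.736 V.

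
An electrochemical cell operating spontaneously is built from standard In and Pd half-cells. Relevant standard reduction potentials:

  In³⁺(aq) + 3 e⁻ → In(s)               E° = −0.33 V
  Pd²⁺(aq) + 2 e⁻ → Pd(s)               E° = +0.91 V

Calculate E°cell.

Of the two couples in this cell, the one with the more positive reduction potential is reduced at the cathode: here that is Pd²⁺/Pd (+0.91 V); In³⁺/In (−0.33 V) is the anode.
E°cell = E°(cathode) − E°(anode) = +0.91 − (−0.33) = +1.24 V.

+1.24 V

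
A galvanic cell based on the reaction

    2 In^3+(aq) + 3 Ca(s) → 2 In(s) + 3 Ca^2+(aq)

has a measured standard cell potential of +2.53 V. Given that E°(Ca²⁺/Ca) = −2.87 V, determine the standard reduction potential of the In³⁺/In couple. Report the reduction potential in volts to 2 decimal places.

−0.34 V

In the reaction as written the In³⁺/In couple is reduced (cathode) and Ca²⁺/Ca is oxidized (anode), so E°cell = E°(In³⁺/In) − E°(Ca²⁺/Ca).
E°(In³⁺/In) = E°cell + E°(anode) = +2.53 + (−2.87) = −0.34 V.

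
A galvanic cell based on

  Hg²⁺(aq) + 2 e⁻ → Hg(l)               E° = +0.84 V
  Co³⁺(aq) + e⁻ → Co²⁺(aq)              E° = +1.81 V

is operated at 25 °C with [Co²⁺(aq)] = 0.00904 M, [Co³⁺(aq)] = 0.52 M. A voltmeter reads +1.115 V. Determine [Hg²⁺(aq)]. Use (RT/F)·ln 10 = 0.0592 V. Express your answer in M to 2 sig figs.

0.042 M

The Co³⁺/Co²⁺ couple has the larger reduction potential, so it is the cathode: E°cell = +1.81 − (+0.84) = +0.97 V and n = 2.
Rearranging E = E° − (0.0592/n)·log Q gives log Q = 2(+0.97 − (+1.115))/0.0592 = −4.899.
The balanced reaction is 2 Co³⁺(aq) + Hg(l) → 2 Co²⁺(aq) + Hg²⁺(aq), so Q = ([Co²⁺(aq)]^2·[Hg²⁺(aq)]) / [Co³⁺(aq)]^2.
Isolating [Hg²⁺(aq)] in Q = 10^{−4.899} yields log [Hg²⁺(aq)] = −1.379, i.e. 0.042 M.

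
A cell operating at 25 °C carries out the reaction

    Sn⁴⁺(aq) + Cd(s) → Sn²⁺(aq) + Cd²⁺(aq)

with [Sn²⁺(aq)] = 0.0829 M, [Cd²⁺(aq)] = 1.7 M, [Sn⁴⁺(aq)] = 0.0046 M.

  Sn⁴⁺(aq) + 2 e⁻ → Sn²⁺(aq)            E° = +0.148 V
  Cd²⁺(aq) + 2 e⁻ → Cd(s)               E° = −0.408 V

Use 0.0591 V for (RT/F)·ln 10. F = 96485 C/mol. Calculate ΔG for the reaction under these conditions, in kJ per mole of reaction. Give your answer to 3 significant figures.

With Sn⁴⁺/Sn²⁺ reduced at the cathode, E°cell = +0.148 − (−0.408) = +0.556 V and n = 2.
Here Q = ([Sn²⁺(aq)]·[Cd²⁺(aq)]) / [Sn⁴⁺(aq)] = 30.6 (log Q = 1.486), giving E = +0.556 − (0.0591/2)·(1.486) = +0.5121 V.
Then ΔG = −nFE = −2 × 96485 × +0.5121 J/mol = −98.8 kJ/mol.

−98.8 kJ/mol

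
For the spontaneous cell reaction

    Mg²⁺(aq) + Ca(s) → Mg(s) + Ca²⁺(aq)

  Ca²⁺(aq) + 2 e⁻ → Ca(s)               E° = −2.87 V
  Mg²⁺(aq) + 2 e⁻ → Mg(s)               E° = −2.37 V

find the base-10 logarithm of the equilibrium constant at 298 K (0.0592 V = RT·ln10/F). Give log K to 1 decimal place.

log K = 16.9

The Mg²⁺/Mg couple is reduced (cathode); E°cell = −2.37 − (−2.87) = +0.50 V with n = 2.
At equilibrium E = 0, so log K = nE°cell / 0.0592 = (2)(+0.50) / 0.0592 = 16.9.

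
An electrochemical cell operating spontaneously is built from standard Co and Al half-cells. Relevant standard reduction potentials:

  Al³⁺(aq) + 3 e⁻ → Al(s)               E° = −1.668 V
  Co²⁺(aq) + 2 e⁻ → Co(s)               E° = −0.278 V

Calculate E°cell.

Of the two couples in this cell, the one with the more positive reduction potential is reduced at the cathode: here that is Co²⁺/Co (−0.278 V); Al³⁺/Al (−1.668 V) is the anode.
E°cell = E°(cathode) − E°(anode) = −0.278 − (−1.668) = +1.390 V.

+1.390 V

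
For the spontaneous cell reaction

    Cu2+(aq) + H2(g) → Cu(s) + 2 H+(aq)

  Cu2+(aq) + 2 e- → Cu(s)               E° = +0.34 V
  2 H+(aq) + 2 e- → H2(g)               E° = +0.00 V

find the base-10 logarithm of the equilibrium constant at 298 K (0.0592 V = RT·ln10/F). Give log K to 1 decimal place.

The Cu²⁺/Cu couple is reduced (cathode); E°cell = +0.34 − (+0.00) = +0.34 V with n = 2.
At equilibrium E = 0, so log K = nE°cell / 0.0592 = (2)(+0.34) / 0.0592 = 11.5.

log K = 11.5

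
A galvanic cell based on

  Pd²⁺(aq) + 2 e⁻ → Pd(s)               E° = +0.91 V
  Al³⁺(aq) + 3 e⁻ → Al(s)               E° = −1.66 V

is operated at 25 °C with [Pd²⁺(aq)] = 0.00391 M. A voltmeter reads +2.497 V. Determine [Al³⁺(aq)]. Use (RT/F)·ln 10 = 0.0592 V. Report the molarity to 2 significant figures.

1.2 M

With Pd²⁺/Pd at the cathode and Al³⁺/Al at the anode, E°cell = +0.91 − (−1.66) = +2.57 V (n = 6).
Rearranging E = E° − (0.0592/n)·log Q gives log Q = 6(+2.57 − (+2.497))/0.0592 = 7.399.
The balanced reaction is 3 Pd²⁺(aq) + 2 Al(s) → 3 Pd(s) + 2 Al³⁺(aq), so Q = [Al³⁺(aq)]^2 / [Pd²⁺(aq)]^3.
Isolating [Al³⁺(aq)] in Q = 10^{7.399} yields log [Al³⁺(aq)] = 0.088, i.e. 1.2 M.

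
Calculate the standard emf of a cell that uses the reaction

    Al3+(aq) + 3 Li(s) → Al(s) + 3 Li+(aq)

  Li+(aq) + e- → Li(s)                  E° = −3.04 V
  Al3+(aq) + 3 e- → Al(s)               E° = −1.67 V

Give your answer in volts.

+1.37 V

In the reaction as written, Al3+(aq) is reduced (cathode) and Li+(aq) is produced by oxidation at the anode.
E°cell = E°(cathode) − E°(anode) = −1.67 − (−3.04) = +1.37 V.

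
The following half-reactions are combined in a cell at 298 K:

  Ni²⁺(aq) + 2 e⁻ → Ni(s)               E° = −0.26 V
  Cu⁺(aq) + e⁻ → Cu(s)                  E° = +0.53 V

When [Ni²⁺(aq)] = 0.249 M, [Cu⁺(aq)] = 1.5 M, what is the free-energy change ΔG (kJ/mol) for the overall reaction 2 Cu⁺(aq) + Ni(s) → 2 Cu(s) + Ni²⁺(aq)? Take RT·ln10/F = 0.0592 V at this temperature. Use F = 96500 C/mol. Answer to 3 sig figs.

−158 kJ/mol

With Cu⁺/Cu reduced at the cathode, E°cell = +0.53 − (−0.26) = +0.79 V and n = 2.
Here Q = [Ni²⁺(aq)] / [Cu⁺(aq)]^2 = 0.111 (log Q = −0.956), giving E = +0.79 − (0.0592/2)·(−0.956) = +0.8183 V.
Then ΔG = −nFE = −2 × 96500 × +0.8183 J/mol = −158 kJ/mol.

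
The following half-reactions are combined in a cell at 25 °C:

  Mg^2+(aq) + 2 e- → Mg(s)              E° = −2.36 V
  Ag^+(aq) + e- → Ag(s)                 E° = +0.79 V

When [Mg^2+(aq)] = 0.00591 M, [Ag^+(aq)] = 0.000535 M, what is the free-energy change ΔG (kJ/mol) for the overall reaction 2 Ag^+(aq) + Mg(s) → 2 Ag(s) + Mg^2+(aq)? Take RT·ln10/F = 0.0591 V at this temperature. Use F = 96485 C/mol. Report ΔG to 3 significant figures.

E°cell = +0.79 − (−2.36) = +3.15 V; the balanced reaction transfers n = 2 electrons.
Q = [Mg^2+(aq)] / [Ag^+(aq)]^2 = 2.06×10^4, so log Q = 4.315 and E = +3.15 − (0.0591/2)(4.315) = +3.0225 V.
Then ΔG = −nFE = −2 × 96485 × +3.0225 J/mol = −583 kJ/mol.

−583 kJ/mol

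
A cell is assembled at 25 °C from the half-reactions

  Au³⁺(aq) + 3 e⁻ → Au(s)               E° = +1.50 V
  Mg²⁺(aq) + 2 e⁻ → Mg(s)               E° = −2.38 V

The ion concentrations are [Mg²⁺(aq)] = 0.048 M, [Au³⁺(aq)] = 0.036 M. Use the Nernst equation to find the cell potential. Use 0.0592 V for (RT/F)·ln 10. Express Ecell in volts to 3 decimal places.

Au³⁺/Au is reduced (cathode, E° = +1.50 V) and Mg²⁺/Mg is oxidized (anode).
The standard potential is +1.50 − (−2.38) = +3.88 V and the balanced reaction transfers n = 6 electrons.
The balanced reaction is 2 Au³⁺(aq) + 3 Mg(s) → 2 Au(s) + 3 Mg²⁺(aq), so Q = [Mg²⁺(aq)]^3 / [Au³⁺(aq)]^2 = 0.0853 and log Q = −1.069.
By the Nernst equation, E = +3.88 − (0.0592/6)·(−1.069) = +3.891 V.

+3.891 V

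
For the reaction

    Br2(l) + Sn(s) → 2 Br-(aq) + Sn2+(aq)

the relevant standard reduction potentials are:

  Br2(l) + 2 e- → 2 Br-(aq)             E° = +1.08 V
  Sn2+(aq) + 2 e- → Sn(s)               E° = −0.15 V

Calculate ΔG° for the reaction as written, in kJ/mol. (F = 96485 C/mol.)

−237 kJ/mol

In the reaction as written Br2(l) is reduced, so the Br₂/Br⁻ couple is the cathode and Sn²⁺/Sn is the anode.
E°cell = +1.08 − (−0.15) = +1.23 V; balancing electrons gives n = 2.
ΔG° = −nFE°cell = −(2)(96485)(+1.23) J/mol = −237 kJ/mol.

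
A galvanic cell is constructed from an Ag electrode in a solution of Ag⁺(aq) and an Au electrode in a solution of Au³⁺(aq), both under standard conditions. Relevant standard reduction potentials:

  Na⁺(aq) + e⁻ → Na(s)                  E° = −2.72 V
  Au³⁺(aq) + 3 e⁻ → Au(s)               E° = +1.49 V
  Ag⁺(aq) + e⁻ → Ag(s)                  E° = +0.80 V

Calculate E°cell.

+0.69 V

Of the two couples in this cell, the one with the more positive reduction potential is reduced at the cathode: here that is Au³⁺/Au (+1.49 V); Ag⁺/Ag (+0.80 V) is the anode.
E°cell = E°(cathode) − E°(anode) = +1.49 − (+0.80) = +0.69 V.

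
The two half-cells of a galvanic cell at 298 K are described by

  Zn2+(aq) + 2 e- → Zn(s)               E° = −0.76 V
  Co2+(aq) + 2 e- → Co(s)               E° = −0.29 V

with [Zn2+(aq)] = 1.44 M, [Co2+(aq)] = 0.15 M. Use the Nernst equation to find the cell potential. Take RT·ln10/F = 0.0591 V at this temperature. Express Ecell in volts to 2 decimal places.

Co²⁺/Co is reduced (cathode, E° = −0.29 V) and Zn²⁺/Zn is oxidized (anode).
E°cell = E°cat − E°an = −0.29 − (−0.76) = +0.47 V; n = 2.
Balancing gives Co2+(aq) + Zn(s) → Co(s) + Zn2+(aq); hence Q = [Zn2+(aq)] / [Co2+(aq)] = 9.6 (log Q = 0.982).
By the Nernst equation, E = +0.47 − (0.0591/2)·(0.982) = +0.44 V.

+0.44 V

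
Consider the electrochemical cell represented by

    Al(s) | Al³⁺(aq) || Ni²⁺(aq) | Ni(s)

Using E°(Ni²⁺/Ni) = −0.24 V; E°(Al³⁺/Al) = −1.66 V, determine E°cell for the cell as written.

By convention the left-hand electrode in cell notation is the anode (oxidation) and the right-hand electrode is the cathode (reduction).
E°cell = E°(right) − E°(left) = −0.24 − (−1.66) = +1.42 V.

+1.42 V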